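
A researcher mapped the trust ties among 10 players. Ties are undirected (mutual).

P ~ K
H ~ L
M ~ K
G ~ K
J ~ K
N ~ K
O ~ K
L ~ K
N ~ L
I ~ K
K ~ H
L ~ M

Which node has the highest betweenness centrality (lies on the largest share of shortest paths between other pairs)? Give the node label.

Unnormalized betweenness of each node: G:0, H:0, I:0, J:0, K:63/2, L:3/2, M:0, N:0, O:0, P:0.
K has the largest value, 63/2, making it the main broker — the node through which the most shortest paths run.

K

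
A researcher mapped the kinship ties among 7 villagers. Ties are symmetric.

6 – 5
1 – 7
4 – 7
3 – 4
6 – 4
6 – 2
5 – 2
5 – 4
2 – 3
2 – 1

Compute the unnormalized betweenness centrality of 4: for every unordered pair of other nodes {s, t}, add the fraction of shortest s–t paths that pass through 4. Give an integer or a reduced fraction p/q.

4

Pairs whose geodesics pass through 4 — 3–6: 1/2; 3–7: 1; 3–5: 1/2; 6–7: 1; 7–5: 1.
All other pairs contribute 0.
Summing the contributions gives betweenness(4) = 4.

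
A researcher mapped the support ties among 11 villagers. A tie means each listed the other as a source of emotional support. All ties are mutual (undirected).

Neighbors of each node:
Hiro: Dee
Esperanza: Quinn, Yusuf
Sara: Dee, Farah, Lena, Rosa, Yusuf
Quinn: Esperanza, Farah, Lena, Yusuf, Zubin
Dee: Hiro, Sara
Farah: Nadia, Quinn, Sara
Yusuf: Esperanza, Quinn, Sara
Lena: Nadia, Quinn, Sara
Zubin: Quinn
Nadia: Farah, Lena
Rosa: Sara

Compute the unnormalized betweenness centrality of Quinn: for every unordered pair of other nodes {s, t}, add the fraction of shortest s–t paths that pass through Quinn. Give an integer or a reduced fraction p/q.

Pairs whose geodesics pass through Quinn — Lena–Esperanza: 1; Lena–Zubin: 1; Lena–Farah: 1/3; Lena–Yusuf: 1/2; Sara–Zubin: 3/3; Nadia–Esperanza: 2/2; Nadia–Zubin: 2/2; Nadia–Yusuf: 2/4; Rosa–Zubin: 3/3; Esperanza–Zubin: 1; Esperanza–Farah: 1; Hiro–Zubin: 3/3; Dee–Zubin: 3/3; Zubin–Farah: 1 … (+2 more pairs).
All other pairs contribute 0.
Summing the contributions gives betweenness(Quinn) = 83/6.

83/6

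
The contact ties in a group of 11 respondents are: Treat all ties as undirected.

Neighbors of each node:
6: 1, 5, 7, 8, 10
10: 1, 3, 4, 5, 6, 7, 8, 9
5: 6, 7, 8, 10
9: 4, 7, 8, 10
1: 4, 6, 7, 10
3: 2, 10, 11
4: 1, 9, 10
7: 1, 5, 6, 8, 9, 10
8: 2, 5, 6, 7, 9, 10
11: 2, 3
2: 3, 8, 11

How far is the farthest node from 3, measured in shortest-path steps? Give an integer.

2

Distances from 3: 1:2, 2:1, 4:2, 5:2, 6:2, 7:2, 8:2, 9:2, 10:1, 11:1.
The largest is 2 (to 8, 4, 1, 6, 7, 5, and 9), so the eccentricity of 3 is 2.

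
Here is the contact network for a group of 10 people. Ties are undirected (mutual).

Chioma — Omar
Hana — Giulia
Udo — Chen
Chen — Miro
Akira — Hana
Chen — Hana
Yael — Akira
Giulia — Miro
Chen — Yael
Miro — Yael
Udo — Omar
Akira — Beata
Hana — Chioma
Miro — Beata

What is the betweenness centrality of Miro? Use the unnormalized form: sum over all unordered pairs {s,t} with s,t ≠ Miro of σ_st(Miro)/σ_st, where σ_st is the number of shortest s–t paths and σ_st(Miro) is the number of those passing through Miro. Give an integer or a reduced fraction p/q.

Pairs whose geodesics pass through Miro — Udo–Giulia: 1/2; Udo–Beata: 1; Omar–Beata: 1/2; Giulia–Beata: 1; Giulia–Yael: 1; Giulia–Chen: 1/2; Beata–Yael: 1/2; Beata–Chen: 1.
All other pairs contribute 0.
Summing the contributions gives betweenness(Miro) = 6.

6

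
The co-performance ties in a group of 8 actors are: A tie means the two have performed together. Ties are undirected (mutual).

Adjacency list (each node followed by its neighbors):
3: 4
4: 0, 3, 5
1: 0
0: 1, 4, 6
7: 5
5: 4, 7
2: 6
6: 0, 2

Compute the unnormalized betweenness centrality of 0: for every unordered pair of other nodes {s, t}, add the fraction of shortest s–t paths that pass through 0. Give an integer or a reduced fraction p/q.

Pairs whose geodesics pass through 0 — 3–2: 1; 3–1: 1; 3–6: 1; 7–2: 1; 7–1: 1; 7–6: 1; 2–4: 1; 2–1: 1; 2–5: 1; 4–1: 1; 4–6: 1; 1–5: 1; 1–6: 1; 5–6: 1.
All other pairs contribute 0.
Summing the contributions gives betweenness(0) = 14.

14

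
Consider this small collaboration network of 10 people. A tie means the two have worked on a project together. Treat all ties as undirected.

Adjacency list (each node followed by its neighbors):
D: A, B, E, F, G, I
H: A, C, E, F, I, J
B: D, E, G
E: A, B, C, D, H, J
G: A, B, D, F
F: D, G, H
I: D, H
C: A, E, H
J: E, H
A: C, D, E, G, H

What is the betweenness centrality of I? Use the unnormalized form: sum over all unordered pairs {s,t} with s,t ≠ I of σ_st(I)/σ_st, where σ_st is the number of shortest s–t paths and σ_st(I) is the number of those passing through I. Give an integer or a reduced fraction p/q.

Pairs whose geodesics pass through I — D–H: 1/4.
All other pairs contribute 0.
Summing the contributions gives betweenness(I) = 1/4.

1/4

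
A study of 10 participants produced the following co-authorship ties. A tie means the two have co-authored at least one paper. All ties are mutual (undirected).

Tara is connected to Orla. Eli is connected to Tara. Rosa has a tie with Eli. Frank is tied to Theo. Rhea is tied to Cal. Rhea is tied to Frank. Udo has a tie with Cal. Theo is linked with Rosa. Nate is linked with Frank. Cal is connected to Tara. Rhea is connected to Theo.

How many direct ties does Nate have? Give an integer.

1

Nate is directly tied to Frank. That is 1 neighbor, so the degree of Nate is 1.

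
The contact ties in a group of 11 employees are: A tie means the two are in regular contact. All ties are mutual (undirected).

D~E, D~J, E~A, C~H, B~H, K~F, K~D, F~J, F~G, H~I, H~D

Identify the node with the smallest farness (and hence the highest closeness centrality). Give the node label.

Farness (sum of distances to all others) for each node — A:33, B:29, C:29, D:17, E:24, F:27, G:36, H:20, I:29, J:22, K:22.
The smallest farness is 17, for D, so D has the highest closeness.

D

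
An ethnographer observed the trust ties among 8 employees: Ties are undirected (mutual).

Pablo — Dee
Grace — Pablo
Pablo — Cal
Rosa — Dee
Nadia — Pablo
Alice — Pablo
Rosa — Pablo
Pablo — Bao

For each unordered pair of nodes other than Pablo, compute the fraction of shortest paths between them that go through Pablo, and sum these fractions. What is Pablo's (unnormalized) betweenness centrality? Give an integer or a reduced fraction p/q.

Pairs whose geodesics pass through Pablo — Grace–Alice: 1; Grace–Dee: 1; Grace–Cal: 1; Grace–Nadia: 1; Grace–Bao: 1; Grace–Rosa: 1; Alice–Dee: 1; Alice–Cal: 1; Alice–Nadia: 1; Alice–Bao: 1; Alice–Rosa: 1; Dee–Cal: 1; Dee–Nadia: 1; Dee–Bao: 1 … (+6 more pairs).
All other pairs contribute 0.
Summing the contributions gives betweenness(Pablo) = 20.

20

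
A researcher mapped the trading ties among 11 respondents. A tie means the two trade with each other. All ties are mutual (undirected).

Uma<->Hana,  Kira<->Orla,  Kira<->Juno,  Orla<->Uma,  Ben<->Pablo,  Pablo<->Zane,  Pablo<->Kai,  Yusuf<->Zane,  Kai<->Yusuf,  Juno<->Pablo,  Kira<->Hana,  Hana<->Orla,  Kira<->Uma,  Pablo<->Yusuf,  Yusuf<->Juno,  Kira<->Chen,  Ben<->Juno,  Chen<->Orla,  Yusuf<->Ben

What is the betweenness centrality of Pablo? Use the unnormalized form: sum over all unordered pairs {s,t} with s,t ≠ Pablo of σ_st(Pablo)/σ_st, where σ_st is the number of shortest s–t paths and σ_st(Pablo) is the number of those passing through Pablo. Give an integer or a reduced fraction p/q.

15/2

Pairs whose geodesics pass through Pablo — Uma–Zane: 1/2; Uma–Kai: 1/2; Chen–Zane: 1/2; Chen–Kai: 1/2; Orla–Zane: 1/2; Orla–Kai: 1/2; Hana–Zane: 1/2; Hana–Kai: 1/2; Kira–Zane: 1/2; Kira–Kai: 1/2; Zane–Kai: 1/2; Zane–Juno: 1/2; Zane–Ben: 1/2; Kai–Juno: 1/2 … (+1 more pairs).
All other pairs contribute 0.
Summing the contributions gives betweenness(Pablo) = 15/2.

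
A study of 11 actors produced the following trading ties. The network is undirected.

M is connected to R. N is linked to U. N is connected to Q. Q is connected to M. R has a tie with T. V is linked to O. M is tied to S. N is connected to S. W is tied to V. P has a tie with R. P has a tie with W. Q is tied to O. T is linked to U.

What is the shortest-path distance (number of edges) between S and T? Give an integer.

3

One shortest route is S – M – R – T, which uses 3 edges, and at distance 2 from S we only reach {Q, R, U}, which does not include T. So d(S,T) = 3.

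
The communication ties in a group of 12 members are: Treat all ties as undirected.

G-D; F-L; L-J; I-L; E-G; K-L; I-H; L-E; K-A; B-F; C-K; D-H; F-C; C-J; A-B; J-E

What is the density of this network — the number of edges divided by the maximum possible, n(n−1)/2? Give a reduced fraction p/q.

There are 16 edges and 12 nodes, so the maximum possible is C(12,2) = 66.
Density = 16/66 = 8/33.

8/33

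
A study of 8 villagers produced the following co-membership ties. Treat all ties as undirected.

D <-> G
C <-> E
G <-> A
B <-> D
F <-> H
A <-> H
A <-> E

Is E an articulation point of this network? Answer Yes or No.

Yes

Removing E leaves {A, B, D, F, G, and H} with no path to {C}, so the network splits into 2 components. E is a cut vertex.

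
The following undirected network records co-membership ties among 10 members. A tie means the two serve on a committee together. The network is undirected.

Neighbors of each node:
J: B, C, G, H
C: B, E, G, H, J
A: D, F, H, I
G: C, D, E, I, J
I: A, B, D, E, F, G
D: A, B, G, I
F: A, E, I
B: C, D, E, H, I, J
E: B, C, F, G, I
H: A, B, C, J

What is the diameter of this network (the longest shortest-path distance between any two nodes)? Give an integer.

Eccentricity of each node (its greatest distance to any other): A:2, B:2, C:2, D:2, E:2, F:3, G:2, H:2, I:2, J:3.
The maximum eccentricity is 3, realized for instance by the pair F–J via F – I – B – J. So the diameter is 3.

3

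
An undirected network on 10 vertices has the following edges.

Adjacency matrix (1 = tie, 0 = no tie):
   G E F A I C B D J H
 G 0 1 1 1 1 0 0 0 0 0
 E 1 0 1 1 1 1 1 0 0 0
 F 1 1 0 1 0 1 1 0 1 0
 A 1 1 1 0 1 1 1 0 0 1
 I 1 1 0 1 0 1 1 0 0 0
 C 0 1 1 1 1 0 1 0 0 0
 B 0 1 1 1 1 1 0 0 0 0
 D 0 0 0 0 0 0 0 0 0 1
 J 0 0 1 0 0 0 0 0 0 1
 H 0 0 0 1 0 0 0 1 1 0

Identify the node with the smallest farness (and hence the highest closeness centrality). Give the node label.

Farness (sum of distances to all others) for each node — A:11, B:14, C:14, D:23, E:13, F:13, G:15, H:15, I:15, J:17.
The smallest farness is 11, for A, so A has the highest closeness.

A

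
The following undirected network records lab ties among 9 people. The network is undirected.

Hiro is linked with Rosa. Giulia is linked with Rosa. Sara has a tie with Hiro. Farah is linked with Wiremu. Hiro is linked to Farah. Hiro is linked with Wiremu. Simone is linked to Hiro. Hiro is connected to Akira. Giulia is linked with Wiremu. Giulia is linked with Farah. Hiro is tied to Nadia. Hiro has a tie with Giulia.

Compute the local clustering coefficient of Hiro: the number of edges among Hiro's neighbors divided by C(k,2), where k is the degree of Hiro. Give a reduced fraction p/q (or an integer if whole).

Hiro's neighbors: Akira, Farah, Giulia, Nadia, Rosa, Sara, Simone, and Wiremu (k = 8).
Possible neighbor pairs: C(8,2) = 28. Edges among them: Farah–Giulia, Farah–Wiremu, Giulia–Rosa, Giulia–Wiremu → e = 4.
Clustering(Hiro) = 4/28 = 1/7.

1/7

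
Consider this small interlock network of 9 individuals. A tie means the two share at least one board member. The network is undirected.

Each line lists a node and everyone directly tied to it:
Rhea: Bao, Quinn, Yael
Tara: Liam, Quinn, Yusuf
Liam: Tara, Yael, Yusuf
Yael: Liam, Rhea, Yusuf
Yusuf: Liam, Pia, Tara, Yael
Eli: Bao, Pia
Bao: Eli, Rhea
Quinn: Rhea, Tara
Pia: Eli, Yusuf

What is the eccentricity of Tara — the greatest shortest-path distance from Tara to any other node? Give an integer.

3

Distances from Tara: Bao:3, Eli:3, Liam:1, Pia:2, Quinn:1, Rhea:2, Yael:2, Yusuf:1.
The largest is 3 (to Bao and Eli), so the eccentricity of Tara is 3.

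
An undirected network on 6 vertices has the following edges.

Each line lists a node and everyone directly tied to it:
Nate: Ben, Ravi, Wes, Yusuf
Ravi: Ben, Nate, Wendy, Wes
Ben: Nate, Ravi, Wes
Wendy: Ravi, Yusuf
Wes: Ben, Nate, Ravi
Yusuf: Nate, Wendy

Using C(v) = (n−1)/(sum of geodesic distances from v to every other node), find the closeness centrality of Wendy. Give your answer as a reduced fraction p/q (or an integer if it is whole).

Distances from Wendy: Ben:2, Nate:2, Ravi:1, Wes:2, Yusuf:1. Sum = 8.
n = 6, so closeness = 5/8.

5/8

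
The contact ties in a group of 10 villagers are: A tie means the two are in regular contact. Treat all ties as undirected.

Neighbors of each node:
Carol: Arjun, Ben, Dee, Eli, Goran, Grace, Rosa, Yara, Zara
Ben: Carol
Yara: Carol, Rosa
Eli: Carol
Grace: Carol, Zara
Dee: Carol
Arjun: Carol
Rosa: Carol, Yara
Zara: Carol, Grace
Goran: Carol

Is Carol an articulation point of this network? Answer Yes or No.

Yes

Removing Carol leaves {Grace and Zara} with no path to {Ben}, so the network splits into 7 components. Carol is a cut vertex.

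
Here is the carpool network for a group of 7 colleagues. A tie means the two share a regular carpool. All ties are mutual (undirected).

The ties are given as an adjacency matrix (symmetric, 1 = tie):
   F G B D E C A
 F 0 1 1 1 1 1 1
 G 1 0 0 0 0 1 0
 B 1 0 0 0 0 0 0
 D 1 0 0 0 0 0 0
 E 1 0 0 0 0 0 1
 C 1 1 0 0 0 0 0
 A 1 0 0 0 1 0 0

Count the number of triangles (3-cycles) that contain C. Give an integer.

C's neighbors: F and G.
Neighbor pairs that are themselves tied: C–F–G. Each forms one triangle with C, for 1 in total.

1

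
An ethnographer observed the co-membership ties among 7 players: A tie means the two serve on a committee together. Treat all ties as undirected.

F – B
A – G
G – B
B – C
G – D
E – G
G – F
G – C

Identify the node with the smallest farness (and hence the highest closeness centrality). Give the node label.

G

Farness (sum of distances to all others) for each node — A:11, B:9, C:10, D:11, E:11, F:10, G:6.
The smallest farness is 6, for G, so G has the highest closeness.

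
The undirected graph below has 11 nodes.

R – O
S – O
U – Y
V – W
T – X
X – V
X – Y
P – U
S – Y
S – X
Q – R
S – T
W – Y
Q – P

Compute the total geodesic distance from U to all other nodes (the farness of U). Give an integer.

Distances from U: O:3, P:1, Q:2, R:3, S:2, T:3, V:3, W:2, X:2, Y:1.
Sum = 3 + 1 + 2 + 3 + 2 + 3 + 3 + 2 + 2 + 1 = 22.

22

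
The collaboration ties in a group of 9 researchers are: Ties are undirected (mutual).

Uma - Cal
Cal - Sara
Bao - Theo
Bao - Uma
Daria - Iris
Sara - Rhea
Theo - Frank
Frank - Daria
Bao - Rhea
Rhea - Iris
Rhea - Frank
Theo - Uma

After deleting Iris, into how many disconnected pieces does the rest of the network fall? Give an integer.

1

Iris's neighbors (Daria and Rhea) remain reachable from one another through other ties, so the rest of the network stays in one piece.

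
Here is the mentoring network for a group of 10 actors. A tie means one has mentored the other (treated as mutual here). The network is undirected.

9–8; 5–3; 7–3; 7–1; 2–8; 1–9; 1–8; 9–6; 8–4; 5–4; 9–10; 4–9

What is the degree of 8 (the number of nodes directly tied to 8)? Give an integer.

8 is directly tied to 1, 2, 4, and 9. That is 4 neighbors, so the degree of 8 is 4.

4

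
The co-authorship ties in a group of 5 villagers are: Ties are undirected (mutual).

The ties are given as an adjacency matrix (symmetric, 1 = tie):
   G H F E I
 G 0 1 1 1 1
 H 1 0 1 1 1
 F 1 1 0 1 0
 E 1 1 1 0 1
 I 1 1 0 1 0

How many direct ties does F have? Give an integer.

3

F is directly tied to E, G, and H. That is 3 neighbors, so the degree of F is 3.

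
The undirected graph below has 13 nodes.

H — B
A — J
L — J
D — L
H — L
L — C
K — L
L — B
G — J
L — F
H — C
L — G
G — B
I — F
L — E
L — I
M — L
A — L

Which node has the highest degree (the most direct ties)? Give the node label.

Degrees — A:2, B:3, C:2, D:1, E:1, F:2, G:3, H:3, I:2, J:3, K:1, L:12, M:1.
The maximum is 12, attained only by L.

L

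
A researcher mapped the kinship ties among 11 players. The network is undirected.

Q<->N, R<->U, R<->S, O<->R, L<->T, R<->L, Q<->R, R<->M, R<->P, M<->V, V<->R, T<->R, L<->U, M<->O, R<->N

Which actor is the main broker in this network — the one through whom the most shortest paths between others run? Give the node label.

R

Unnormalized betweenness of each node: L:1/2, M:1/2, N:0, O:0, P:0, Q:0, R:39, S:0, T:0, U:0, V:0.
R has the largest value, 39, making it the main broker — the node through which the most shortest paths run.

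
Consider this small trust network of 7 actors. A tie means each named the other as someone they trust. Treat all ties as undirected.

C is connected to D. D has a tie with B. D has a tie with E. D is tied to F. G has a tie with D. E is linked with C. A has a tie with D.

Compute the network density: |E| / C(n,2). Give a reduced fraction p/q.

1/3

There are 7 edges and 7 nodes, so the maximum possible is C(7,2) = 21.
Density = 7/21 = 1/3.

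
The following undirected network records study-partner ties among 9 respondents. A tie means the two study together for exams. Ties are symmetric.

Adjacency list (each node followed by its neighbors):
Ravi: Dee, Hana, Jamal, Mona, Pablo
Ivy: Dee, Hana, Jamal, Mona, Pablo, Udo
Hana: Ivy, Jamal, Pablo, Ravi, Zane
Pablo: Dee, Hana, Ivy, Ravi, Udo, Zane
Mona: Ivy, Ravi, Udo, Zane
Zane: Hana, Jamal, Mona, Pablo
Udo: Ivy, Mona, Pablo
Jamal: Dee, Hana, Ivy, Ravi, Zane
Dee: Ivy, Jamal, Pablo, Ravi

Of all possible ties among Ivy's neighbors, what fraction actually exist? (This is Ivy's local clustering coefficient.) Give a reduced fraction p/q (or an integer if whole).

Ivy's neighbors: Dee, Hana, Jamal, Mona, Pablo, and Udo (k = 6).
Possible neighbor pairs: C(6,2) = 15. Edges among them: Dee–Jamal, Dee–Pablo, Hana–Jamal, Hana–Pablo, Mona–Udo, Pablo–Udo → e = 6.
Clustering(Ivy) = 6/15 = 2/5.

2/5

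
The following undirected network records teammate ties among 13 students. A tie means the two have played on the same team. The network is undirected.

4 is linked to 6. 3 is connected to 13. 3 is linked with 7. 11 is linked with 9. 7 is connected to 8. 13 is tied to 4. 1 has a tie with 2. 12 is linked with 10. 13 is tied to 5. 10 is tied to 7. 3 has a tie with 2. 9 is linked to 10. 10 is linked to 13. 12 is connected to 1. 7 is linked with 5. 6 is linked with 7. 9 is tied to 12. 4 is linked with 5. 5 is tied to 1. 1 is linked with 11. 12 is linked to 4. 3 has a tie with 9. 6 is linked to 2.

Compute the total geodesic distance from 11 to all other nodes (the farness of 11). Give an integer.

Distances from 11: 1:1, 2:2, 3:2, 4:3, 5:2, 6:3, 7:3, 8:4, 9:1, 10:2, 12:2, 13:3.
Sum = 1 + 2 + 2 + 3 + 2 + 3 + 3 + 4 + 1 + 2 + 2 + 3 = 28.

28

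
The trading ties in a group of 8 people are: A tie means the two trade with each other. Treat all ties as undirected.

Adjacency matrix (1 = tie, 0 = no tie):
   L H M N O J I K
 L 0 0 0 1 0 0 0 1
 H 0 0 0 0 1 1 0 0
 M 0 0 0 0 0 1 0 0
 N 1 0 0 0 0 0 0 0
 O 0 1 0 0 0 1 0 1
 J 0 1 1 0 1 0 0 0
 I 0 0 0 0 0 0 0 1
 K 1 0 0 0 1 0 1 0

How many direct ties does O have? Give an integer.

3

O is directly tied to H, J, and K. That is 3 neighbors, so the degree of O is 3.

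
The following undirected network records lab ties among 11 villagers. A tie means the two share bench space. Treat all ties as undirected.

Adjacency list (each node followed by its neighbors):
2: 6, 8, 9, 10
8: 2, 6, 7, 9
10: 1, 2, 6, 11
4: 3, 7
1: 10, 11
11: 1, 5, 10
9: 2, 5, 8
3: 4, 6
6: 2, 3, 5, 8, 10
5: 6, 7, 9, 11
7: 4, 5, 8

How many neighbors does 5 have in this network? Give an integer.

5 is directly tied to 6, 7, 9, and 11. That is 4 neighbors, so the degree of 5 is 4.

4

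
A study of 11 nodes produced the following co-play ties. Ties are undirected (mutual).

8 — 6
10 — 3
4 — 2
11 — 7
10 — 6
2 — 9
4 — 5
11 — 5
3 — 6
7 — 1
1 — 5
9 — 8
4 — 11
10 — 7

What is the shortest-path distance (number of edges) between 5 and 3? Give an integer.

4

One shortest route is 5 – 1 – 7 – 10 – 3, which uses 4 edges, and at distance 3 from 5 we only reach {9, 10}, which does not include 3. So d(5,3) = 4.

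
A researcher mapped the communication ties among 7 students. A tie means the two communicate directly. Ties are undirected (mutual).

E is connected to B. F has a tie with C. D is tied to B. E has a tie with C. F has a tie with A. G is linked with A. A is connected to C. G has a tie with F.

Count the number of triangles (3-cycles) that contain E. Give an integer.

E's neighbors are B and C, but none of them are tied to each other, so no triangle contains E.

0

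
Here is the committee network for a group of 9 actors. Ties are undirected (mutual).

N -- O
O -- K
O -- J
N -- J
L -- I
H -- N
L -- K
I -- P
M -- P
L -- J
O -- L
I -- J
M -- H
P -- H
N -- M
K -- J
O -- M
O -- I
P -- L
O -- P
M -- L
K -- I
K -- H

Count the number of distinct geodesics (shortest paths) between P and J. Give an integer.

The shortest distance is 2. The length-2 paths are: P–O–J; P–I–J; P–L–J.
That gives 3 distinct shortest paths.

3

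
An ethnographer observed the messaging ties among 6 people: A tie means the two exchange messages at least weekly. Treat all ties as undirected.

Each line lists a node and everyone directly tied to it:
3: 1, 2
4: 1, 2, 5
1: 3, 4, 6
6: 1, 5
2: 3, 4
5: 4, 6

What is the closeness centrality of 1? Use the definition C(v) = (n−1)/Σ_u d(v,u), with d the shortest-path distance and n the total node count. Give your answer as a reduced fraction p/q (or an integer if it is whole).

Distances from 1: 2:2, 3:1, 4:1, 5:2, 6:1. Sum = 7.
n = 6, so closeness = 5/7.

5/7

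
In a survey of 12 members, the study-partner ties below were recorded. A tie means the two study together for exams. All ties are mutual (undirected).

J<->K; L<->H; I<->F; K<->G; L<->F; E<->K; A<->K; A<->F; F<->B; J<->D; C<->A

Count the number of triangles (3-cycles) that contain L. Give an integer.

L's neighbors are F and H, but none of them are tied to each other, so no triangle contains L.

0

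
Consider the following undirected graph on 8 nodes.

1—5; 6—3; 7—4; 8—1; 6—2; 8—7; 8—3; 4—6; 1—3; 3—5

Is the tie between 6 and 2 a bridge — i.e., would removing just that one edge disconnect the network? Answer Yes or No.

Yes

Without the 6–2 edge there is no alternate route between 6 and 2, so the network disconnects. It is a bridge.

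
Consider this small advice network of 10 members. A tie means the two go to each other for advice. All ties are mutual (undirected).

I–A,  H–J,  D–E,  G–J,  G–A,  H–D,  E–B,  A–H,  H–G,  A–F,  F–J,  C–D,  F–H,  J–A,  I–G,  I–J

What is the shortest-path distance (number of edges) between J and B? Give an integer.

4

One shortest route is J – H – D – E – B, which uses 4 edges, and at distance 3 from J we only reach {C, E}, which does not include B. So d(J,B) = 4.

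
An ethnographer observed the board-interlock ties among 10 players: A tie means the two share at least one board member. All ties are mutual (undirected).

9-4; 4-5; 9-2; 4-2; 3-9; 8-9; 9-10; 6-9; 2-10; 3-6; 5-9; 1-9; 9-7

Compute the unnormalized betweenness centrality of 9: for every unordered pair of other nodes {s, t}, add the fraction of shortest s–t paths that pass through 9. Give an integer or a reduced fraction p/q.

Pairs whose geodesics pass through 9 — 6–1: 1; 6–4: 1; 6–2: 1; 6–10: 1; 6–7: 1; 6–8: 1; 6–5: 1; 1–4: 1; 1–2: 1; 1–10: 1; 1–7: 1; 1–8: 1; 1–3: 1; 1–5: 1 … (+18 more pairs).
All other pairs contribute 0.
Summing the contributions gives betweenness(9) = 31.

31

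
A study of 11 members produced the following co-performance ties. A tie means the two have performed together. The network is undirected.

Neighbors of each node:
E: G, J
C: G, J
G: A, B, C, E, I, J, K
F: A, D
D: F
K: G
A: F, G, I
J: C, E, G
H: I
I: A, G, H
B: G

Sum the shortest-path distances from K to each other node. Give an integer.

23

Distances from K: A:2, B:2, C:2, D:4, E:2, F:3, G:1, H:3, I:2, J:2.
Sum = 2 + 2 + 2 + 4 + 2 + 3 + 1 + 3 + 2 + 2 = 23.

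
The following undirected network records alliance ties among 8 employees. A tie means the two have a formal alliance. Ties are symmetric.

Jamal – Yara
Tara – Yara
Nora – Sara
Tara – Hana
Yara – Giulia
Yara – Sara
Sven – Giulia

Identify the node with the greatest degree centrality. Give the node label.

Degrees — Giulia:2, Hana:1, Jamal:1, Nora:1, Sara:2, Sven:1, Tara:2, Yara:4.
The maximum is 4, attained only by Yara.

Yara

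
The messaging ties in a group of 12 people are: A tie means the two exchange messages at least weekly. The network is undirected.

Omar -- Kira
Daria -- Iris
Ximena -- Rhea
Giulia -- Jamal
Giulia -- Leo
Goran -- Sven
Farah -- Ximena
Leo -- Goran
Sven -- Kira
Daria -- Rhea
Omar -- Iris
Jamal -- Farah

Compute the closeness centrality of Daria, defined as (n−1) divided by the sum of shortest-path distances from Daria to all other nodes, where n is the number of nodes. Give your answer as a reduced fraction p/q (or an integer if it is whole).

11/36

Distances from Daria: Farah:3, Giulia:5, Goran:5, Iris:1, Jamal:4, Kira:3, Leo:6, Omar:2, Rhea:1, Sven:4, Ximena:2. Sum = 36.
n = 12, so closeness = 11/36.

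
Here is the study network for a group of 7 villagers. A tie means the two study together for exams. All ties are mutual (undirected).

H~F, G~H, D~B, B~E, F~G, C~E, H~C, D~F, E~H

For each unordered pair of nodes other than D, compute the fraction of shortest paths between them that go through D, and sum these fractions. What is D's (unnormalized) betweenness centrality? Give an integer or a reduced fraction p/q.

3/2

Pairs whose geodesics pass through D — B–F: 1; B–G: 1/2.
All other pairs contribute 0.
Summing the contributions gives betweenness(D) = 3/2.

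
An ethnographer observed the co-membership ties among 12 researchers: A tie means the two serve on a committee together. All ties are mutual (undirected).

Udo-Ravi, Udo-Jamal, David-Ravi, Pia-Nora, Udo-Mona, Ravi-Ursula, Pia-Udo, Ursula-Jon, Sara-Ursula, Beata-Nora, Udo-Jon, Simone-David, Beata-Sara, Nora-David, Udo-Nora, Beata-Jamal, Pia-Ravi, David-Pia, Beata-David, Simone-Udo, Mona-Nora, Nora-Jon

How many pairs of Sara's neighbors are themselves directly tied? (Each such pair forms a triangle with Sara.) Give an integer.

0

Sara's neighbors are Beata and Ursula, but none of them are tied to each other, so no triangle contains Sara.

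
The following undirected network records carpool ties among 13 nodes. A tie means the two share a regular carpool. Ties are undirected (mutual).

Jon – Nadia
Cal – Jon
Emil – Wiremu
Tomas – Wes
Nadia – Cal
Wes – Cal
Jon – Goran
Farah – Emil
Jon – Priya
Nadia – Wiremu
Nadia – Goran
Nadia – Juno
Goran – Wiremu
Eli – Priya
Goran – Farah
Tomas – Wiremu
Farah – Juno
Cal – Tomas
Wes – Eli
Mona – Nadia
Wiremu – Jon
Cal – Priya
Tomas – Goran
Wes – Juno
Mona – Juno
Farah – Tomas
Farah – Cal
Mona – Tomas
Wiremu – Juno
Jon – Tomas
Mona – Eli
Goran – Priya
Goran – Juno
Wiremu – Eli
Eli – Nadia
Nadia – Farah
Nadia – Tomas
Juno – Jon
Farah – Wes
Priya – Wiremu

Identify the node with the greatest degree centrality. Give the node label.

Nadia

Degrees — Cal:6, Eli:5, Emil:2, Farah:7, Goran:7, Jon:7, Juno:7, Mona:4, Nadia:9, Priya:5, Tomas:8, Wes:5, Wiremu:8.
The maximum is 9, attained only by Nadia.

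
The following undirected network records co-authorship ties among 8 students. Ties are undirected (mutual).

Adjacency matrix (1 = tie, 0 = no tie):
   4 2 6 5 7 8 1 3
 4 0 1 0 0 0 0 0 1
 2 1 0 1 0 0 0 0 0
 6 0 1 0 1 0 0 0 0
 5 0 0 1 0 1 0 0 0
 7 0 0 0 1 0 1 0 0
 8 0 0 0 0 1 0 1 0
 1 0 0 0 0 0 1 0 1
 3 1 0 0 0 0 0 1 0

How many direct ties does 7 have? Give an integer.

2

7 is directly tied to 5 and 8. That is 2 neighbors, so the degree of 7 is 2.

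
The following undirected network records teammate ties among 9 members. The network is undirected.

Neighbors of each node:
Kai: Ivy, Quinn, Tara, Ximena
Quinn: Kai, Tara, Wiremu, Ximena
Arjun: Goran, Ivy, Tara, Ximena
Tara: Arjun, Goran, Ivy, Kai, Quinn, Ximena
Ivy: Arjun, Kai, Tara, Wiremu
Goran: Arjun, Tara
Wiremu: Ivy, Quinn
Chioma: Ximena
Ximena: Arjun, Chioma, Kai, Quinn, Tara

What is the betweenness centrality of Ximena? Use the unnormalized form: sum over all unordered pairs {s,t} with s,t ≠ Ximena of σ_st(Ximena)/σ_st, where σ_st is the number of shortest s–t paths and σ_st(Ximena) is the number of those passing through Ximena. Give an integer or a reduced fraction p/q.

47/6

Pairs whose geodesics pass through Ximena — Chioma–Ivy: 3/3; Chioma–Tara: 1; Chioma–Kai: 1; Chioma–Quinn: 1; Chioma–Wiremu: 1; Chioma–Goran: 2/2; Chioma–Arjun: 1; Kai–Arjun: 1/3; Quinn–Arjun: 1/2.
All other pairs contribute 0.
Summing the contributions gives betweenness(Ximena) = 47/6.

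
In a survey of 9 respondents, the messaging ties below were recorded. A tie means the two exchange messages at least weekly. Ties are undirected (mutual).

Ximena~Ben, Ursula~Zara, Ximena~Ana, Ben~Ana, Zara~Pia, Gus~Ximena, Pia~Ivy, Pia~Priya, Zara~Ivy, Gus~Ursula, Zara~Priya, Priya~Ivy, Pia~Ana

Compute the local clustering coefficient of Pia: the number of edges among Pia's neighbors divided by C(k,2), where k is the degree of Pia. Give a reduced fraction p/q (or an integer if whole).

Pia's neighbors: Ana, Ivy, Priya, and Zara (k = 4).
Possible neighbor pairs: C(4,2) = 6. Edges among them: Ivy–Priya, Ivy–Zara, Priya–Zara → e = 3.
Clustering(Pia) = 3/6 = 1/2.

1/2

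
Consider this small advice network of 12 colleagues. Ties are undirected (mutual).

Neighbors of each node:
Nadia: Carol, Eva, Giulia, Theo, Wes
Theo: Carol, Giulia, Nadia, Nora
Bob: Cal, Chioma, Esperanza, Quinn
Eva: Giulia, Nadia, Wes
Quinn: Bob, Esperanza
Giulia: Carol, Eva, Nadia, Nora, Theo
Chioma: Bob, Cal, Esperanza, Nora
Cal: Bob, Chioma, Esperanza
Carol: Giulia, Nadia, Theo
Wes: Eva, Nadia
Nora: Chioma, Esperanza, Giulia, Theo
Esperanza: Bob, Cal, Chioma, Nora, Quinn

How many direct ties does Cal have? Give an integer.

3

Cal is directly tied to Bob, Chioma, and Esperanza. That is 3 neighbors, so the degree of Cal is 3.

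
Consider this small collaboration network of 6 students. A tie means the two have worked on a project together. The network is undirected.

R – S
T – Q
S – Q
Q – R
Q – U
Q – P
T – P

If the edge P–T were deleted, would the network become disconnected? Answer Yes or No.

Even without that edge, P still reaches T via P – Q – T, so the network stays connected. Not a bridge.

No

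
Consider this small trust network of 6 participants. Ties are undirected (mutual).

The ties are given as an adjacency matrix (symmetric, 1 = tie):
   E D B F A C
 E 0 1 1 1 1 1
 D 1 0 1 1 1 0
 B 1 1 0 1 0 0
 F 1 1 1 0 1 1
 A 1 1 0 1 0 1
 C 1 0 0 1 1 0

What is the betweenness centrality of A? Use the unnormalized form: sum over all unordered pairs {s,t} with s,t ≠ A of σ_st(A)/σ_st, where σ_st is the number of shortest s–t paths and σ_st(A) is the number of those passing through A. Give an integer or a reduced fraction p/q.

Pairs whose geodesics pass through A — D–C: 1/3.
All other pairs contribute 0.
Summing the contributions gives betweenness(A) = 1/3.

1/3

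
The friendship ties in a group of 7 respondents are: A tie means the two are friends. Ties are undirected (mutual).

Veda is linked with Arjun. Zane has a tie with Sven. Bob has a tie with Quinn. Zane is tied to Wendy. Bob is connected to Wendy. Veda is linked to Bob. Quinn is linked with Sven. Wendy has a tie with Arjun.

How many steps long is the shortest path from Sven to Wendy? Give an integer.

One shortest route is Sven – Zane – Wendy, which uses 2 edges, and Sven and Wendy are not directly tied, so nothing shorter exists. So d(Sven,Wendy) = 2.

2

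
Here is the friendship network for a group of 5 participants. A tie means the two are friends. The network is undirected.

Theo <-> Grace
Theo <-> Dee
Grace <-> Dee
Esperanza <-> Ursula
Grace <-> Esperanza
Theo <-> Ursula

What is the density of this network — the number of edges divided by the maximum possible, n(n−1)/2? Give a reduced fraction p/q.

3/5

There are 6 edges and 5 nodes, so the maximum possible is C(5,2) = 10.
Density = 6/10 = 3/5.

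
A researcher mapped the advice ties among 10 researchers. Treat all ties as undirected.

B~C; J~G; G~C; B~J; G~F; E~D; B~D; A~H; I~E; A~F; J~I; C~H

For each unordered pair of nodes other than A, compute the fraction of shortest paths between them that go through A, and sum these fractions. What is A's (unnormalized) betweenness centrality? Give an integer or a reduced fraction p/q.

1

Pairs whose geodesics pass through A — H–F: 1.
All other pairs contribute 0.
Summing the contributions gives betweenness(A) = 1.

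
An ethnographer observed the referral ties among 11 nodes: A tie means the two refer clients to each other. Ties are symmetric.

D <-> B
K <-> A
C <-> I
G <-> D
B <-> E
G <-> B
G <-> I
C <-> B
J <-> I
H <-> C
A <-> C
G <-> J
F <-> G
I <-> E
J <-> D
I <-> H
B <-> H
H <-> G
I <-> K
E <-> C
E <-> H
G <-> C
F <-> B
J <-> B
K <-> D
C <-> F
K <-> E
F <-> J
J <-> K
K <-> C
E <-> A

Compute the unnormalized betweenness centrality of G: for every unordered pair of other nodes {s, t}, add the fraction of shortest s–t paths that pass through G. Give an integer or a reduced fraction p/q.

29/10

Pairs whose geodesics pass through G — J–H: 1/3; J–C: 1/5; I–B: 1/5; I–D: 1/3; I–F: 1/3; H–D: 1/2; H–F: 1/3; D–F: 1/3; D–C: 1/3.
All other pairs contribute 0.
Summing the contributions gives betweenness(G) = 29/10.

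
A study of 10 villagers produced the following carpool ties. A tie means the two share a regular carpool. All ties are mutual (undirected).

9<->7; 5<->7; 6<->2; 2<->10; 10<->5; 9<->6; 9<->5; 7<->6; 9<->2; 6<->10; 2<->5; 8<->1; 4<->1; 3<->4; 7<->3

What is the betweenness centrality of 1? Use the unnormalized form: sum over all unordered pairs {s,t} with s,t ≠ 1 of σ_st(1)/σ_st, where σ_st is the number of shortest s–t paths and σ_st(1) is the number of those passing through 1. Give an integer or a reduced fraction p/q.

Pairs whose geodesics pass through 1 — 3–8: 1; 4–8: 1; 8–6: 1; 8–10: 2/2; 8–2: 3/3; 8–5: 1; 8–7: 1; 8–9: 1.
All other pairs contribute 0.
Summing the contributions gives betweenness(1) = 8.

8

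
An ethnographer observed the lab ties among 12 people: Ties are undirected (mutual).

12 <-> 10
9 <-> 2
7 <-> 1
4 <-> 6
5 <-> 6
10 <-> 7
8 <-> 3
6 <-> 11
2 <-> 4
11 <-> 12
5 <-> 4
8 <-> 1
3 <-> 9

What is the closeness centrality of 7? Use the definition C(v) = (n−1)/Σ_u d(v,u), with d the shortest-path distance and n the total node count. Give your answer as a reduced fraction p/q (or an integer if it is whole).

Distances from 7: 1:1, 2:5, 3:3, 4:5, 5:5, 6:4, 8:2, 9:4, 10:1, 11:3, 12:2. Sum = 35.
n = 12, so closeness = 11/35.

11/35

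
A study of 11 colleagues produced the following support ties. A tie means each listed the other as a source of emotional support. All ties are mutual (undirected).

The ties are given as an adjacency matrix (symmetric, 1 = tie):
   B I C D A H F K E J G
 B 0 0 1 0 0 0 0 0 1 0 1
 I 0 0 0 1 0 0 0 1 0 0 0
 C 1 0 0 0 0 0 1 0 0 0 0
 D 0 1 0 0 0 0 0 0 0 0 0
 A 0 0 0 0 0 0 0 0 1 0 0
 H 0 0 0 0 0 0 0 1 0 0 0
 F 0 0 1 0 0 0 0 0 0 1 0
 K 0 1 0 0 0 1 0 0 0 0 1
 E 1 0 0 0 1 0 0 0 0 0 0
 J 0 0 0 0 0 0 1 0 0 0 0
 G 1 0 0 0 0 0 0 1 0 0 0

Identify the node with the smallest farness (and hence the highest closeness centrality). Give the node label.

Farness (sum of distances to all others) for each node — A:38, B:22, C:27, D:42, E:29, F:34, G:23, H:35, I:33, J:43, K:26.
The smallest farness is 22, for B, so B has the highest closeness.

B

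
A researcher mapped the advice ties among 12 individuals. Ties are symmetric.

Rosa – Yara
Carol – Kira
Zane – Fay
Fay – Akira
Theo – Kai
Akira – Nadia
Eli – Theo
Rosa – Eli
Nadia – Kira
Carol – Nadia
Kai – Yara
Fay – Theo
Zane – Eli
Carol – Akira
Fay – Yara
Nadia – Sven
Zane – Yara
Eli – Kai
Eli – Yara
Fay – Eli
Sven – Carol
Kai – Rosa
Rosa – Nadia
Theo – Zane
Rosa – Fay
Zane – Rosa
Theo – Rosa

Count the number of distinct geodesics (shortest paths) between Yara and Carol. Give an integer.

2

The shortest distance is 3. The length-3 paths are: Yara–Rosa–Nadia–Carol; Yara–Fay–Akira–Carol.
That gives 2 distinct shortest paths.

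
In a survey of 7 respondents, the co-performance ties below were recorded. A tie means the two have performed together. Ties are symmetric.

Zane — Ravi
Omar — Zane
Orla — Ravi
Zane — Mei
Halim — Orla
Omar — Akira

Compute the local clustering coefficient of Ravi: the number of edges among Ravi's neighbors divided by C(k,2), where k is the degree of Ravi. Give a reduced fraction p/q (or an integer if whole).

0

Ravi's neighbors: Orla and Zane (k = 2).
Possible neighbor pairs: C(2,2) = 1. Edges among them: none → e = 0.
Clustering(Ravi) = 0/1.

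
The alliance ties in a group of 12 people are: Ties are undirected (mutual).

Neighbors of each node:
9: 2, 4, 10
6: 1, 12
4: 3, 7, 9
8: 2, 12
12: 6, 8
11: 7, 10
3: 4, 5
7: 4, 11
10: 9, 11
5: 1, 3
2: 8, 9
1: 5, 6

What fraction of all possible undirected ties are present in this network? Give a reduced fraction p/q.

There are 13 edges and 12 nodes, so the maximum possible is C(12,2) = 66.
Density = 13/66.

13/66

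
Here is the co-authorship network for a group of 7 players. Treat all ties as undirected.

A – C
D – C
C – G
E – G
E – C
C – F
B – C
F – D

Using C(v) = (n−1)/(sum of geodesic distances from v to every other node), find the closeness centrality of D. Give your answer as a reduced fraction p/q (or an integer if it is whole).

Distances from D: A:2, B:2, C:1, E:2, F:1, G:2. Sum = 10.
n = 7, so closeness = 6/10 = 3/5.

3/5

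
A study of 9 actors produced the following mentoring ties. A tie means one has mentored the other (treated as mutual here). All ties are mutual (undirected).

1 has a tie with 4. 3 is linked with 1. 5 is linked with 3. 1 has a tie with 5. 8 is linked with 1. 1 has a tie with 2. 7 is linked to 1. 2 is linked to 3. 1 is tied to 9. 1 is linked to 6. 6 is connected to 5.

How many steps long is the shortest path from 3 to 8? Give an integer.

One shortest route is 3 – 1 – 8, which uses 2 edges, and 3 and 8 are not directly tied, so nothing shorter exists. So d(3,8) = 2.

2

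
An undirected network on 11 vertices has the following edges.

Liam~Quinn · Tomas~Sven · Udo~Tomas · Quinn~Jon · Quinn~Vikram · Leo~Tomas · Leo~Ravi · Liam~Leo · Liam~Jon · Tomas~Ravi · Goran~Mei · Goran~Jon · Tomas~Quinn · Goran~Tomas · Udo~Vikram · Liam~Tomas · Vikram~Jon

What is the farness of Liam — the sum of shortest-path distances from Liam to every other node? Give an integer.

Distances from Liam: Goran:2, Jon:1, Leo:1, Mei:3, Quinn:1, Ravi:2, Sven:2, Tomas:1, Udo:2, Vikram:2.
Sum = 2 + 1 + 1 + 3 + 1 + 2 + 2 + 1 + 2 + 2 = 17.

17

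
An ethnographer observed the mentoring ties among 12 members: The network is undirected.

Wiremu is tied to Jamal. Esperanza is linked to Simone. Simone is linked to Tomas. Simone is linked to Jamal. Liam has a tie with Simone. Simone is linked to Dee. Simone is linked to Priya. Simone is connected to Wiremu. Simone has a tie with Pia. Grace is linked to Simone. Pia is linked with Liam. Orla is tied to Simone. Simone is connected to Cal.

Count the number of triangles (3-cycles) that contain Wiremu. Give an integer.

Wiremu's neighbors: Jamal and Simone.
Neighbor pairs that are themselves tied: Wiremu–Jamal–Simone. Each forms one triangle with Wiremu, for 1 in total.

1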